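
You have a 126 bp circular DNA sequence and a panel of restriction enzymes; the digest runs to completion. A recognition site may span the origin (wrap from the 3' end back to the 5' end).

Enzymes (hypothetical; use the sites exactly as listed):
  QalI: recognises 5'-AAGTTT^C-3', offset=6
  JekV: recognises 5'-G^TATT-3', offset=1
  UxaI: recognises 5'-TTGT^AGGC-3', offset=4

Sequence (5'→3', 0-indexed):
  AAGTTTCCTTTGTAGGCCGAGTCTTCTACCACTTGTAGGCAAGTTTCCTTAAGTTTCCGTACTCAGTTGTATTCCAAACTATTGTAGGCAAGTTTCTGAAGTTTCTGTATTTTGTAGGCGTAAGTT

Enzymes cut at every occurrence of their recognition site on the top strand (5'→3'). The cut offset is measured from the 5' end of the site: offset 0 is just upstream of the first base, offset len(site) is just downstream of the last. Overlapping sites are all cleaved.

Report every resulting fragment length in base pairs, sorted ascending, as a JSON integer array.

Site scan:
  QalI AAGTTTC/6: at [0, 40, 50, 89, 98] ⇒ [6, 46, 56, 95, 104]
  JekV GTATT/1: at [68, 106] ⇒ [69, 107]
  UxaI TTGTAGGC/4: at [9, 32, 81, 111] ⇒ [13, 36, 85, 115]

Pooled cuts: [6, 13, 36, 46, 56, 69, 85, 95, 104, 107, 115]

Fragment lengths:
  6→13: 7 bp
  13→36: 23 bp
  36→46: 10 bp
  46→56: 10 bp
  56→69: 13 bp
  69→85: 16 bp
  85→95: 10 bp
  95→104: 9 bp
  104→107: 3 bp
  107→115: 8 bp
  115→6 (wrap): 126-115+6 = 17 bp

[3,7,8,9,10,10,10,13,16,17,23]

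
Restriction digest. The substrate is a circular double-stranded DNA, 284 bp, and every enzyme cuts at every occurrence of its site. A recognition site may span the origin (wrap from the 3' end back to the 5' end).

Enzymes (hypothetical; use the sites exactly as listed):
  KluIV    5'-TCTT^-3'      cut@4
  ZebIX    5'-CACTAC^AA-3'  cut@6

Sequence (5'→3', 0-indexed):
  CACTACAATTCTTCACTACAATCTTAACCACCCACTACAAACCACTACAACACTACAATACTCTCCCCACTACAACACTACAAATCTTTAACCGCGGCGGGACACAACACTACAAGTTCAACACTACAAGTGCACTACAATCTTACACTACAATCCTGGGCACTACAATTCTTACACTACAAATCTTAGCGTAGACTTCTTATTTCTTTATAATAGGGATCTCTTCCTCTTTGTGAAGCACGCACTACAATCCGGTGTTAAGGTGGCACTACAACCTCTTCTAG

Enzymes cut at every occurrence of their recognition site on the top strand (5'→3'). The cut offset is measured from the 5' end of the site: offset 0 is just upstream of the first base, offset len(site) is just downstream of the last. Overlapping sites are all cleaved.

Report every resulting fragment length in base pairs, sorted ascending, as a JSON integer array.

[6,6,6,6,7,7,7,7,7,7,7,8,8,8,10,10,11,13,14,14,15,17,17,17,24,25]

Scan for sites:
  KluIV TCTT/4: at [9, 21, 84, 140, 169, 183, 197, 204, 221, 227, 276] ⇒ [13, 25, 88, 144, 173, 187, 201, 208, 225, 231, 280]
  ZebIX CACTACAA/6: at [0, 13, 32, 42, 50, 67, 75, 107, 121, 132, 145, 160, 174, 242, 266] ⇒ [6, 19, 38, 48, 56, 73, 81, 113, 127, 138, 151, 166, 180, 248, 272]

All cut coordinates (distinct, sorted): [6, 13, 19, 25, 38, 48, 56, 73, 81, 88, 113, 127, 138, 144, 151, 166, 173, 180, 187, 201, 208, 225, 231, 248, 272, 280]

Fragments:
  6→13: 7 bp
  13→19: 6 bp
  19→25: 6 bp
  25→38: 13 bp
  38→48: 10 bp
  48→56: 8 bp
  56→73: 17 bp
  73→81: 8 bp
  81→88: 7 bp
  88→113: 25 bp
  113→127: 14 bp
  127→138: 11 bp
  138→144: 6 bp
  144→151: 7 bp
  151→166: 15 bp
  166→173: 7 bp
  173→180: 7 bp
  180→187: 7 bp
  187→201: 14 bp
  201→208: 7 bp
  208→225: 17 bp
  225→231: 6 bp
  231→248: 17 bp
  248→272: 24 bp
  272→280: 8 bp
  280→6 (wrap): 284-280+6 = 10 bp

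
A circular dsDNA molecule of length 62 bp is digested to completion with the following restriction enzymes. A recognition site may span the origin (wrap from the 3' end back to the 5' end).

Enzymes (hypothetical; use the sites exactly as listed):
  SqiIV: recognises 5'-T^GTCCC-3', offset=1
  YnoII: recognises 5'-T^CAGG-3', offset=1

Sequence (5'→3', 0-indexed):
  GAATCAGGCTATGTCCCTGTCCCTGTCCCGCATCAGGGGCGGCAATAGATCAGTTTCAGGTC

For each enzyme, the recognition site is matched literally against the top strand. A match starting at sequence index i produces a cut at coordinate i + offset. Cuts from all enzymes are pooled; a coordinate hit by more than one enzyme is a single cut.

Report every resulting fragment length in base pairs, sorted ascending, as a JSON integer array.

Scan for sites:
  SqiIV (TGTCCC, off=1): starts [11, 17, 23] → cuts [12, 18, 24]
  YnoII (TCAGG, off=1): starts [3, 32, 55] → cuts [4, 33, 56]

Pooled cuts: [4, 12, 18, 24, 33, 56]

Fragment lengths:
  4→12: 8 bp
  12→18: 6 bp
  18→24: 6 bp
  24→33: 9 bp
  33→56: 23 bp
  56→4 (wrap): 62-56+4 = 10 bp

[6,6,8,9,10,23]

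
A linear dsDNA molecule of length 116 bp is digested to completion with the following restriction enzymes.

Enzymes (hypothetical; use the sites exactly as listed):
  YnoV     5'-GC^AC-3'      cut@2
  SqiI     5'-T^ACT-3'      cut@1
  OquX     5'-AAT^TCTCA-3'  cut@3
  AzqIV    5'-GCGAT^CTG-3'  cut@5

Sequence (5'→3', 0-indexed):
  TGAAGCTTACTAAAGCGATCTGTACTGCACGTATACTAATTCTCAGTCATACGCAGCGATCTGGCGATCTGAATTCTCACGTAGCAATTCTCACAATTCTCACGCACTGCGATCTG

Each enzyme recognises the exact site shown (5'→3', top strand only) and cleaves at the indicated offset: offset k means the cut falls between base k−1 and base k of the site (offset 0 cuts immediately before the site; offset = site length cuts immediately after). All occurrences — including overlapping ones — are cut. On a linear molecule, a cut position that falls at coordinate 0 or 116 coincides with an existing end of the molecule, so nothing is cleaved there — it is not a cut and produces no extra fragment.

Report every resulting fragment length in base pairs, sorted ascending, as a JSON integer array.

Site scan:
  YnoV GCAC/2: at [26, 103] ⇒ [28, 105]
  SqiI TACT/1: at [7, 22, 33] ⇒ [8, 23, 34]
  OquX AATTCTCA/3: at [37, 71, 85, 94] ⇒ [40, 74, 88, 97]
  AzqIV GCGATCTG/5: at [14, 55, 63, 108] ⇒ [19, 60, 68, 113]

Pooled cuts: [8, 19, 23, 28, 34, 40, 60, 68, 74, 88, 97, 105, 113]

Fragments:
  [0,8): 8 bp
  [8,19): 11 bp
  [19,23): 4 bp
  [23,28): 5 bp
  [28,34): 6 bp
  [34,40): 6 bp
  [40,60): 20 bp
  [60,68): 8 bp
  [68,74): 6 bp
  [74,88): 14 bp
  [88,97): 9 bp
  [97,105): 8 bp
  [105,113): 8 bp
  [113,116): 3 bp

[3,4,5,6,6,6,8,8,8,8,9,11,14,20]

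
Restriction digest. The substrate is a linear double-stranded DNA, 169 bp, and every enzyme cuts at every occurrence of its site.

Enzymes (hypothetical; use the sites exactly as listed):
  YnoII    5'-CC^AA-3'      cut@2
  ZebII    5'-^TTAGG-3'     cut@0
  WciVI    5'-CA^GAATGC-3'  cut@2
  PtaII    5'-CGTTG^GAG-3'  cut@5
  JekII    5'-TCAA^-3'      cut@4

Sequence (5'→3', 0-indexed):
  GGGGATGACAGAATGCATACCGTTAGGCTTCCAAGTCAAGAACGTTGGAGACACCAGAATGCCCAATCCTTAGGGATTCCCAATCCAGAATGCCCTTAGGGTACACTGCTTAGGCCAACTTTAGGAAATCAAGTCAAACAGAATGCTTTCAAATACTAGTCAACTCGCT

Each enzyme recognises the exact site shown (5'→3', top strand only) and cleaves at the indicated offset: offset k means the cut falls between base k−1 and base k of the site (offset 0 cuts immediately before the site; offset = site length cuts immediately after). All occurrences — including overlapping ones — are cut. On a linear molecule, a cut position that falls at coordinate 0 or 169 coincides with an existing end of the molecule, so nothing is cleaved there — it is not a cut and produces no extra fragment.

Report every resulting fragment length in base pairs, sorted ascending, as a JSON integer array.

[3,4,5,5,6,6,7,7,8,8,8,9,10,10,11,12,12,12,12,14]

Scan for sites:
  YnoII CCAA/2: at [30, 62, 79, 114] ⇒ [32, 64, 81, 116]
  ZebII TTAGG/0: at [22, 69, 95, 109, 120] ⇒ [22, 69, 95, 109, 120]
  WciVI CAGAATGC/2: at [8, 54, 85, 138] ⇒ [10, 56, 87, 140]
  PtaII CGTTGGAG/5: at [42] ⇒ [47]
  JekII TCAA/4: at [35, 128, 133, 148, 159] ⇒ [39, 132, 137, 152, 163]

All cut coordinates (distinct, sorted): [10, 22, 32, 39, 47, 56, 64, 69, 81, 87, 95, 109, 116, 120, 132, 137, 140, 152, 163]

Fragment lengths:
  [0,10): 10 bp
  [10,22): 12 bp
  [22,32): 10 bp
  [32,39): 7 bp
  [39,47): 8 bp
  [47,56): 9 bp
  [56,64): 8 bp
  [64,69): 5 bp
  [69,81): 12 bp
  [81,87): 6 bp
  [87,95): 8 bp
  [95,109): 14 bp
  [109,116): 7 bp
  [116,120): 4 bp
  [120,132): 12 bp
  [132,137): 5 bp
  [137,140): 3 bp
  [140,152): 12 bp
  [152,163): 11 bp
  [163,169): 6 bp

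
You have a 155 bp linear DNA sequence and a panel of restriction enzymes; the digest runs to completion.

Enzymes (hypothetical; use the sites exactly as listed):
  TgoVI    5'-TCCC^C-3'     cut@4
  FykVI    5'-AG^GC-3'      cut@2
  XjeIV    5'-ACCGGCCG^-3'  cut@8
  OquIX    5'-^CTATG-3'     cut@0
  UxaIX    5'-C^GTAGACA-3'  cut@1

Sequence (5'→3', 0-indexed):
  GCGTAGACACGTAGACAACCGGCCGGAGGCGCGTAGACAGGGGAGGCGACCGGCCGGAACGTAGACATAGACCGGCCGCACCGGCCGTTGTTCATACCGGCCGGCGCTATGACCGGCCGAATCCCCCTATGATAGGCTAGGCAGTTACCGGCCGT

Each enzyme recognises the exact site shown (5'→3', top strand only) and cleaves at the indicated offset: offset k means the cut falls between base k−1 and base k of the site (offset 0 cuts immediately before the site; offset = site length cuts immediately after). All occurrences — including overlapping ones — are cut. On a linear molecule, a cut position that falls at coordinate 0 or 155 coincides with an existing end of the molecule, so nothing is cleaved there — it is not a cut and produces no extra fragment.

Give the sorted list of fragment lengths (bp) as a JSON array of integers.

Per-enzyme occurrences:
  TgoVI TCCCC/4: at [121] ⇒ [125]
  FykVI AGGC/2: at [26, 43, 133, 138] ⇒ [28, 45, 135, 140]
  XjeIV ACCGGCCG/8: at [17, 48, 70, 79, 95, 111, 146] ⇒ [25, 56, 78, 87, 103, 119, 154]
  OquIX CTATG/0: at [106, 126] ⇒ [106, 126]
  UxaIX CGTAGACA/1: at [1, 9, 31, 59] ⇒ [2, 10, 32, 60]

Pooled cuts: [2, 10, 25, 28, 32, 45, 56, 60, 78, 87, 103, 106, 119, 125, 126, 135, 140, 154]

Fragments:
  [0,2): 2 bp
  [2,10): 8 bp
  [10,25): 15 bp
  [25,28): 3 bp
  [28,32): 4 bp
  [32,45): 13 bp
  [45,56): 11 bp
  [56,60): 4 bp
  [60,78): 18 bp
  [78,87): 9 bp
  [87,103): 16 bp
  [103,106): 3 bp
  [106,119): 13 bp
  [119,125): 6 bp
  [125,126): 1 bp
  [126,135): 9 bp
  [135,140): 5 bp
  [140,154): 14 bp
  [154,155): 1 bp

[1,1,2,3,3,4,4,5,6,8,9,9,11,13,13,14,15,16,18]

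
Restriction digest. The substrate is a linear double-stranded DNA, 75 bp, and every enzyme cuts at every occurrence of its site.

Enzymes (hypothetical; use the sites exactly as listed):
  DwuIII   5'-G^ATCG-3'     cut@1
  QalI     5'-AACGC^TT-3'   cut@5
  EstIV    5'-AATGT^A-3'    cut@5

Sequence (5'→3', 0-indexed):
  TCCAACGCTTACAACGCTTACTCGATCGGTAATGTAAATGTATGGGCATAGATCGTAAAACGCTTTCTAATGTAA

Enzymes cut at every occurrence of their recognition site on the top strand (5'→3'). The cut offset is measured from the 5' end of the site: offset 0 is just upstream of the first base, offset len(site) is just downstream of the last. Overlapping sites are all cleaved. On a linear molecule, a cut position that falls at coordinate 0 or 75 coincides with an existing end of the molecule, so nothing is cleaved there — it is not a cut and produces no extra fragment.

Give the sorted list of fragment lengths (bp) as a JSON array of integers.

Scan for sites:
  DwuIII (GATCG, off=1): starts [23, 50] → cuts [24, 51]
  QalI (AACGCTT, off=5): starts [3, 12, 58] → cuts [8, 17, 63]
  EstIV (AATGTA, off=5): starts [30, 36, 68] → cuts [35, 41, 73]

Pooled cuts: [8, 17, 24, 35, 41, 51, 63, 73]

Fragment lengths:
  [0,8): 8 bp
  [8,17): 9 bp
  [17,24): 7 bp
  [24,35): 11 bp
  [35,41): 6 bp
  [41,51): 10 bp
  [51,63): 12 bp
  [63,73): 10 bp
  [73,75): 2 bp

[2,6,7,8,9,10,10,11,12]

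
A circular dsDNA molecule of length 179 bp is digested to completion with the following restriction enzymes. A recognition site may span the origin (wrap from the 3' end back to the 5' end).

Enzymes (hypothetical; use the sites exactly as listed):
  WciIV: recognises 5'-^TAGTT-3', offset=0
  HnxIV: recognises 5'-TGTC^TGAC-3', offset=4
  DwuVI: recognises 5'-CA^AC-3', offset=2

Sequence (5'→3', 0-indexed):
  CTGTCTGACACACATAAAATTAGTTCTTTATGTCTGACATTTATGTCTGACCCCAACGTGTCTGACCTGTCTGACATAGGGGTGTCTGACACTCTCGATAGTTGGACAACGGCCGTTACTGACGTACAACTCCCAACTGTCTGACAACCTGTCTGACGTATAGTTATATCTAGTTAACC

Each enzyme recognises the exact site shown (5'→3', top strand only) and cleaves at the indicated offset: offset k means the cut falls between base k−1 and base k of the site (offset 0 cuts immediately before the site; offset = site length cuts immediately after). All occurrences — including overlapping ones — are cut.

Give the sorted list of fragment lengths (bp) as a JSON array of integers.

Site scan:
  WciIV TAGTT/0: at [20, 98, 160, 170] ⇒ [20, 98, 160, 170]
  HnxIV TGTCTGAC/4: at [1, 30, 43, 58, 67, 82, 137, 149] ⇒ [5, 34, 47, 62, 71, 86, 141, 153]
  DwuVI CAAC/2: at [53, 106, 126, 133, 144] ⇒ [55, 108, 128, 135, 146]

All cut coordinates (distinct, sorted): [5, 20, 34, 47, 55, 62, 71, 86, 98, 108, 128, 135, 141, 146, 153, 160, 170]

Fragments:
  5→20: 15 bp
  20→34: 14 bp
  34→47: 13 bp
  47→55: 8 bp
  55→62: 7 bp
  62→71: 9 bp
  71→86: 15 bp
  86→98: 12 bp
  98→108: 10 bp
  108→128: 20 bp
  128→135: 7 bp
  135→141: 6 bp
  141→146: 5 bp
  146→153: 7 bp
  153→160: 7 bp
  160→170: 10 bp
  170→5 (wrap): 179-170+5 = 14 bp

[5,6,7,7,7,7,8,9,10,10,12,13,14,14,15,15,20]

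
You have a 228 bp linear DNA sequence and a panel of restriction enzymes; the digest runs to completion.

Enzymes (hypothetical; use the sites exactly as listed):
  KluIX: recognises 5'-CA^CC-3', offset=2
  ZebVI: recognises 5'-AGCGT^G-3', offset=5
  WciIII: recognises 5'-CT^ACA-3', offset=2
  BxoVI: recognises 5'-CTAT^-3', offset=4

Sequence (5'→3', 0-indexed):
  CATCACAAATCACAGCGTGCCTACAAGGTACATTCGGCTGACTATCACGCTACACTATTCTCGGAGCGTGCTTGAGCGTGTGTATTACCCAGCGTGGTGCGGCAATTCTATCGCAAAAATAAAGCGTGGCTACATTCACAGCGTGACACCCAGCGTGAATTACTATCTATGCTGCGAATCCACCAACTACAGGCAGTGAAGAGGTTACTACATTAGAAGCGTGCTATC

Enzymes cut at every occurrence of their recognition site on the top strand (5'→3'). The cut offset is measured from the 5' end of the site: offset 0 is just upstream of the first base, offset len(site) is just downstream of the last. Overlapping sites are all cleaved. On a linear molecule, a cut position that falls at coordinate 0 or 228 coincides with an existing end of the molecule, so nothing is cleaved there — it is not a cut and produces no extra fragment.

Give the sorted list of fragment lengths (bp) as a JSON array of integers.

Per-enzyme occurrences:
  KluIX (CACC, off=2): starts [146, 180] → cuts [148, 182]
  ZebVI (AGCGTG, off=5): starts [13, 64, 74, 90, 122, 139, 151, 217] → cuts [18, 69, 79, 95, 127, 144, 156, 222]
  WciIII (CTACA, off=2): starts [20, 49, 129, 186, 207] → cuts [22, 51, 131, 188, 209]
  BxoVI (CTAT, off=4): starts [41, 54, 107, 162, 166, 223] → cuts [45, 58, 111, 166, 170, 227]

Pooled cuts: [18, 22, 45, 51, 58, 69, 79, 95, 111, 127, 131, 144, 148, 156, 166, 170, 182, 188, 209, 222, 227]

Fragments:
  [0,18): 18 bp
  [18,22): 4 bp
  [22,45): 23 bp
  [45,51): 6 bp
  [51,58): 7 bp
  [58,69): 11 bp
  [69,79): 10 bp
  [79,95): 16 bp
  [95,111): 16 bp
  [111,127): 16 bp
  [127,131): 4 bp
  [131,144): 13 bp
  [144,148): 4 bp
  [148,156): 8 bp
  [156,166): 10 bp
  [166,170): 4 bp
  [170,182): 12 bp
  [182,188): 6 bp
  [188,209): 21 bp
  [209,222): 13 bp
  [222,227): 5 bp
  [227,228): 1 bp

[1,4,4,4,4,5,6,6,7,8,10,10,11,12,13,13,16,16,16,18,21,23]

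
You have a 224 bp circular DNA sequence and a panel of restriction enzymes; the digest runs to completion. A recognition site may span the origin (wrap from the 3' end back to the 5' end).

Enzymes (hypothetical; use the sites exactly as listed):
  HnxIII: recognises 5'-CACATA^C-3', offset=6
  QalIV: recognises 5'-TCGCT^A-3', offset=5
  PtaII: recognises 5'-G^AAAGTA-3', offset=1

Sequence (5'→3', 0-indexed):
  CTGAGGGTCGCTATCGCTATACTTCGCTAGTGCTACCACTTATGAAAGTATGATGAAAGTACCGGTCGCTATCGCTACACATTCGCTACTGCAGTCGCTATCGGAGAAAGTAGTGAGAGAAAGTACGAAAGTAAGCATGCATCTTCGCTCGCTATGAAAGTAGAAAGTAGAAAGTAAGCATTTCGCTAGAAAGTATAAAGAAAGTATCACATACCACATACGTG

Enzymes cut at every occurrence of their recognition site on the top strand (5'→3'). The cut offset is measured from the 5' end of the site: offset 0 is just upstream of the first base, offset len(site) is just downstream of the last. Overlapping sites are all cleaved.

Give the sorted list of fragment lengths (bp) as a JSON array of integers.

Per-enzyme occurrences:
  HnxIII CACATAC/6: at [207, 214] ⇒ [213, 220]
  QalIV TCGCTA/5: at [7, 13, 23, 65, 71, 82, 94, 148, 182] ⇒ [12, 18, 28, 70, 76, 87, 99, 153, 187]
  PtaII GAAAGTA/1: at [43, 54, 105, 118, 126, 155, 162, 169, 188, 199] ⇒ [44, 55, 106, 119, 127, 156, 163, 170, 189, 200]

Pooled cuts: [12, 18, 28, 44, 55, 70, 76, 87, 99, 106, 119, 127, 153, 156, 163, 170, 187, 189, 200, 213, 220]

Fragment lengths:
  12→18: 6 bp
  18→28: 10 bp
  28→44: 16 bp
  44→55: 11 bp
  55→70: 15 bp
  70→76: 6 bp
  76→87: 11 bp
  87→99: 12 bp
  99→106: 7 bp
  106→119: 13 bp
  119→127: 8 bp
  127→153: 26 bp
  153→156: 3 bp
  156→163: 7 bp
  163→170: 7 bp
  170→187: 17 bp
  187→189: 2 bp
  189→200: 11 bp
  200→213: 13 bp
  213→220: 7 bp
  220→12 (wrap): 224-220+12 = 16 bp

[2,3,6,6,7,7,7,7,8,10,11,11,11,12,13,13,15,16,16,17,26]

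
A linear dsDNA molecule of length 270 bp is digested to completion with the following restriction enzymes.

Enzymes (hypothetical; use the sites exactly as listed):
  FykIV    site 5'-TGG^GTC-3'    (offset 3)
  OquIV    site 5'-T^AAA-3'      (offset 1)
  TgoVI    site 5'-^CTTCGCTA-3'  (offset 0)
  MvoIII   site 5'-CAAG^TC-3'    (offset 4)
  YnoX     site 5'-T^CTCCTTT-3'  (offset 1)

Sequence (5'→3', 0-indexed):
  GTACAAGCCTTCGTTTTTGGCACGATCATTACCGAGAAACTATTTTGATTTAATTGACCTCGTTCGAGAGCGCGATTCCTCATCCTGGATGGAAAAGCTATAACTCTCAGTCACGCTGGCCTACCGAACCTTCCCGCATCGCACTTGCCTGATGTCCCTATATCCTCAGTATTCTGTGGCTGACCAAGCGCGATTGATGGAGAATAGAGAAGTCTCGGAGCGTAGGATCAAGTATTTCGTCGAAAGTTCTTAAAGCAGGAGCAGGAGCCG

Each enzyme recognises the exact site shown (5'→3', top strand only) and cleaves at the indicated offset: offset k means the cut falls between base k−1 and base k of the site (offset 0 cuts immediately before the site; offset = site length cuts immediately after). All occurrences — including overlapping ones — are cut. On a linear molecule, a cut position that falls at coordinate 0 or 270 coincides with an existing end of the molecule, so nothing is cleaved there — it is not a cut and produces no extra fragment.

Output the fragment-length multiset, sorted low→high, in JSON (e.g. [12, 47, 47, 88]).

[19,251]

Site scan:
  FykIV (TGGGTC, off=3): no sites
  OquIV (TAAA, off=1): starts [250] → cuts [251]
  TgoVI (CTTCGCTA, off=0): no sites
  MvoIII (CAAGTC, off=4): no sites
  YnoX (TCTCCTTT, off=1): no sites

All cut coordinates (distinct, sorted): [251]

Fragments:
  [0,251): 251 bp
  [251,270): 19 bp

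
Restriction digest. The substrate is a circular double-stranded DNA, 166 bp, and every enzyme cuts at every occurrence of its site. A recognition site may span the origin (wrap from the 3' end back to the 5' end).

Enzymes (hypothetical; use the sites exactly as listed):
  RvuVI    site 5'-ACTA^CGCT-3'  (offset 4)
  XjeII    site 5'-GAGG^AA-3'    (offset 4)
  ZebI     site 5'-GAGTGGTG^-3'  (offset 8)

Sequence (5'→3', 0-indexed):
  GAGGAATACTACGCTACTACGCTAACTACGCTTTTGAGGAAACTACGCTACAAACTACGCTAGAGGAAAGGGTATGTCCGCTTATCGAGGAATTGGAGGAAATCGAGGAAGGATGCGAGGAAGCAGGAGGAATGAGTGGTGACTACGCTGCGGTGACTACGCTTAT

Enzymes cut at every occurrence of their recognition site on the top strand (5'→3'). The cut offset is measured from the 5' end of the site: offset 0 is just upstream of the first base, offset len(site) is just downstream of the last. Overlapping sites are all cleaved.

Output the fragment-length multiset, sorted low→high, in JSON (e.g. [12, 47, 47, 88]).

[4,6,7,8,9,9,9,9,10,11,11,11,12,12,14,24]

Site scan:
  RvuVI (ACTACGCT, off=4): starts [7, 15, 24, 41, 53, 141, 155] → cuts [11, 19, 28, 45, 57, 145, 159]
  XjeII (GAGGAA, off=4): starts [0, 35, 62, 86, 95, 104, 116, 126] → cuts [4, 39, 66, 90, 99, 108, 120, 130]
  ZebI (GAGTGGTG, off=8): starts [133] → cuts [141]

Pooled cuts: [4, 11, 19, 28, 39, 45, 57, 66, 90, 99, 108, 120, 130, 141, 145, 159]

Fragments:
  4→11: 7 bp
  11→19: 8 bp
  19→28: 9 bp
  28→39: 11 bp
  39→45: 6 bp
  45→57: 12 bp
  57→66: 9 bp
  66→90: 24 bp
  90→99: 9 bp
  99→108: 9 bp
  108→120: 12 bp
  120→130: 10 bp
  130→141: 11 bp
  141→145: 4 bp
  145→159: 14 bp
  159→4 (wrap): 166-159+4 = 11 bp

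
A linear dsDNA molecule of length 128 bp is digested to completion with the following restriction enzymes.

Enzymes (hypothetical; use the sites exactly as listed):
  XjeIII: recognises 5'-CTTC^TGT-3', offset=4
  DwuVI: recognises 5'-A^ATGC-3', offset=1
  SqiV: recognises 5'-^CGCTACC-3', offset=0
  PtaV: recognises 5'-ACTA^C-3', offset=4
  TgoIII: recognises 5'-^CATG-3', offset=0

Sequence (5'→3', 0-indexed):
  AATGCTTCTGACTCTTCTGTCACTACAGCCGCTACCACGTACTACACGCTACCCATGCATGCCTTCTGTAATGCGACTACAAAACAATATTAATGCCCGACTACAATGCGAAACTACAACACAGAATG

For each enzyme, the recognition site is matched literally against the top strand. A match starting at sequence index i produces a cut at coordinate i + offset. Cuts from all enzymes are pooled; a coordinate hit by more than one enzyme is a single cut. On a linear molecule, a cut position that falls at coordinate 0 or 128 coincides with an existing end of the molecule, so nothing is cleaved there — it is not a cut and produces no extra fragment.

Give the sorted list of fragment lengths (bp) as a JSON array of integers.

Site scan:
  XjeIII (CTTCTGT, off=4): starts [13, 62] → cuts [17, 66]
  DwuVI (AATGC, off=1): starts [0, 69, 91, 104] → cuts [1, 70, 92, 105]
  SqiV (CGCTACC, off=0): starts [29, 46] → cuts [29, 46]
  PtaV (ACTAC, off=4): starts [21, 40, 75, 99, 112] → cuts [25, 44, 79, 103, 116]
  TgoIII (CATG, off=0): starts [53, 57] → cuts [53, 57]

All cut coordinates (distinct, sorted): [1, 17, 25, 29, 44, 46, 53, 57, 66, 70, 79, 92, 103, 105, 116]

Fragment lengths:
  [0,1): 1 bp
  [1,17): 16 bp
  [17,25): 8 bp
  [25,29): 4 bp
  [29,44): 15 bp
  [44,46): 2 bp
  [46,53): 7 bp
  [53,57): 4 bp
  [57,66): 9 bp
  [66,70): 4 bp
  [70,79): 9 bp
  [79,92): 13 bp
  [92,103): 11 bp
  [103,105): 2 bp
  [105,116): 11 bp
  [116,128): 12 bp

[1,2,2,4,4,4,7,8,9,9,11,11,12,13,15,16]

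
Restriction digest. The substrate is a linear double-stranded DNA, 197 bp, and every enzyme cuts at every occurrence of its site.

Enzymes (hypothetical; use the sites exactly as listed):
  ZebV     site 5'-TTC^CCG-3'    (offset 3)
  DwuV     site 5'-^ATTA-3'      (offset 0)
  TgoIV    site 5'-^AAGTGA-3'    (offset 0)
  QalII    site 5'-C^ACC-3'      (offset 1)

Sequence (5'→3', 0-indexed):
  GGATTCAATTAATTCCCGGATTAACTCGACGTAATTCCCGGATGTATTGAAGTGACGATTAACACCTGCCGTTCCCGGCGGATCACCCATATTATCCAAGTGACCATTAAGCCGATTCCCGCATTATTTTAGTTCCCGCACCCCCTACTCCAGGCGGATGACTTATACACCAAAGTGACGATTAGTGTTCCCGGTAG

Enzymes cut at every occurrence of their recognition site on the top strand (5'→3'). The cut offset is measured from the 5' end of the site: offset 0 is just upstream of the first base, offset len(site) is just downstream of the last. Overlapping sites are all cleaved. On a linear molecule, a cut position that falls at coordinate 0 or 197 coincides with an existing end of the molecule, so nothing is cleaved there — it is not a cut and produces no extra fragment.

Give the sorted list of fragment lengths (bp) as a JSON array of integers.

[4,4,4,4,6,6,7,7,7,8,8,8,8,10,10,11,12,13,13,18,29]

Per-enzyme occurrences:
  ZebV TTCCCG/3: at [12, 34, 71, 115, 132, 187] ⇒ [15, 37, 74, 118, 135, 190]
  DwuV ATTA/0: at [7, 19, 57, 90, 105, 122, 180] ⇒ [7, 19, 57, 90, 105, 122, 180]
  TgoIV AAGTGA/0: at [49, 97, 172] ⇒ [49, 97, 172]
  QalII CACC/1: at [62, 83, 138, 167] ⇒ [63, 84, 139, 168]

Pooled cuts: [7, 15, 19, 37, 49, 57, 63, 74, 84, 90, 97, 105, 118, 122, 135, 139, 168, 172, 180, 190]

Fragment lengths:
  [0,7): 7 bp
  [7,15): 8 bp
  [15,19): 4 bp
  [19,37): 18 bp
  [37,49): 12 bp
  [49,57): 8 bp
  [57,63): 6 bp
  [63,74): 11 bp
  [74,84): 10 bp
  [84,90): 6 bp
  [90,97): 7 bp
  [97,105): 8 bp
  [105,118): 13 bp
  [118,122): 4 bp
  [122,135): 13 bp
  [135,139): 4 bp
  [139,168): 29 bp
  [168,172): 4 bp
  [172,180): 8 bp
  [180,190): 10 bp
  [190,197): 7 bp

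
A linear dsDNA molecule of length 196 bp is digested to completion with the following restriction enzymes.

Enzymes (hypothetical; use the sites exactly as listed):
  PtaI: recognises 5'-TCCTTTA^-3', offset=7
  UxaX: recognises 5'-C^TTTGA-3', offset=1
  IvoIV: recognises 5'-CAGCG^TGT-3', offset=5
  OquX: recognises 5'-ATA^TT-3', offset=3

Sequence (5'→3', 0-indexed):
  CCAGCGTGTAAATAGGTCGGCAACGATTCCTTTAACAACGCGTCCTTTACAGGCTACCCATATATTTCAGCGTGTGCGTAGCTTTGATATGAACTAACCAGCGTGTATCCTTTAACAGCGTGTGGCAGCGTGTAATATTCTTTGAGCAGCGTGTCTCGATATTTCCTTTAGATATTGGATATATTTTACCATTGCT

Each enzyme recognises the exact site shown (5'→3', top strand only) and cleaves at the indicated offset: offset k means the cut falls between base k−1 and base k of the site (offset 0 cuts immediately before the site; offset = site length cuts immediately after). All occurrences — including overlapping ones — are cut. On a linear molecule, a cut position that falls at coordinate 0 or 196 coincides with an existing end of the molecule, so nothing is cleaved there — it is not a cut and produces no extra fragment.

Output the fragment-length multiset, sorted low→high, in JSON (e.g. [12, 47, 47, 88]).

Per-enzyme occurrences:
  PtaI TCCTTTA/7: at [27, 42, 107, 163] ⇒ [34, 49, 114, 170]
  UxaX CTTTGA/1: at [81, 139] ⇒ [82, 140]
  IvoIV CAGCGTGT/5: at [1, 67, 98, 115, 125, 146] ⇒ [6, 72, 103, 120, 130, 151]
  OquX ATATT/3: at [61, 134, 158, 171, 180] ⇒ [64, 137, 161, 174, 183]

All cut coordinates (distinct, sorted): [6, 34, 49, 64, 72, 82, 103, 114, 120, 130, 137, 140, 151, 161, 170, 174, 183]

Fragment lengths:
  [0,6): 6 bp
  [6,34): 28 bp
  [34,49): 15 bp
  [49,64): 15 bp
  [64,72): 8 bp
  [72,82): 10 bp
  [82,103): 21 bp
  [103,114): 11 bp
  [114,120): 6 bp
  [120,130): 10 bp
  [130,137): 7 bp
  [137,140): 3 bp
  [140,151): 11 bp
  [151,161): 10 bp
  [161,170): 9 bp
  [170,174): 4 bp
  [174,183): 9 bp
  [183,196): 13 bp

[3,4,6,6,7,8,9,9,10,10,10,11,11,13,15,15,21,28]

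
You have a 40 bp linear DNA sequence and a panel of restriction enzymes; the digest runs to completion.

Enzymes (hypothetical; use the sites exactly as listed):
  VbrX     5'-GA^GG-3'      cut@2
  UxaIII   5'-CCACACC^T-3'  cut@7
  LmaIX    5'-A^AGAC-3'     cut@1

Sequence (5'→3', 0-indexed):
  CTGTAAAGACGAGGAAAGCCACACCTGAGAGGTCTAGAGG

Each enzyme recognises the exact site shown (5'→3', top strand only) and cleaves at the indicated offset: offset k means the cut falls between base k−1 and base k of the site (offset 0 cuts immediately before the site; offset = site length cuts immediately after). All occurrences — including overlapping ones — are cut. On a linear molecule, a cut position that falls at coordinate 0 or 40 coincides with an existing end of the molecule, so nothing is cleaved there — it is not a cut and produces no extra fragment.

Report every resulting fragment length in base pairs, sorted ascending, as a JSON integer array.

[2,5,6,6,8,13]

Per-enzyme occurrences:
  VbrX GAGG/2: at [10, 28, 36] ⇒ [12, 30, 38]
  UxaIII CCACACCT/7: at [18] ⇒ [25]
  LmaIX AAGAC/1: at [5] ⇒ [6]

All cut coordinates (distinct, sorted): [6, 12, 25, 30, 38]

Fragments:
  [0,6): 6 bp
  [6,12): 6 bp
  [12,25): 13 bp
  [25,30): 5 bp
  [30,38): 8 bp
  [38,40): 2 bp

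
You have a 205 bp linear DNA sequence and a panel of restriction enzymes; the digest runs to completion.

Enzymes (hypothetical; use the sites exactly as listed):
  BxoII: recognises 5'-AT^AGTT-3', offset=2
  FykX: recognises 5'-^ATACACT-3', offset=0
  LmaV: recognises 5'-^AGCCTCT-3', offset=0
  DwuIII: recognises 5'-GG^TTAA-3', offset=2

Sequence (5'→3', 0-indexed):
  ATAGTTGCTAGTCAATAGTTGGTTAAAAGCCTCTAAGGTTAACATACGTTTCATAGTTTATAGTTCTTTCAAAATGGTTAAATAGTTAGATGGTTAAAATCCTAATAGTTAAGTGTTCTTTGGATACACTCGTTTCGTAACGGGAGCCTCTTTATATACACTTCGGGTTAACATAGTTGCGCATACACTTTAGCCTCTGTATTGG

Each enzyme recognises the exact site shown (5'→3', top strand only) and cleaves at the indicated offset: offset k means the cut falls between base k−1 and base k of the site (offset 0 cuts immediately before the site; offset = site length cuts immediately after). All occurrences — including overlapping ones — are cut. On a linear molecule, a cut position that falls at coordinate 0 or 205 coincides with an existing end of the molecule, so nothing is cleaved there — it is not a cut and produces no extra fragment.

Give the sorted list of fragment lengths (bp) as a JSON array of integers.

Per-enzyme occurrences:
  BxoII ATAGTT/2: at [0, 14, 52, 59, 81, 104, 172] ⇒ [2, 16, 54, 61, 83, 106, 174]
  FykX ATACACT/0: at [123, 155, 182] ⇒ [123, 155, 182]
  LmaV AGCCTCT/0: at [27, 144, 191] ⇒ [27, 144, 191]
  DwuIII GGTTAA/2: at [20, 36, 75, 91, 165] ⇒ [22, 38, 77, 93, 167]

All cut coordinates (distinct, sorted): [2, 16, 22, 27, 38, 54, 61, 77, 83, 93, 106, 123, 144, 155, 167, 174, 182, 191]

Fragment lengths:
  [0,2): 2 bp
  [2,16): 14 bp
  [16,22): 6 bp
  [22,27): 5 bp
  [27,38): 11 bp
  [38,54): 16 bp
  [54,61): 7 bp
  [61,77): 16 bp
  [77,83): 6 bp
  [83,93): 10 bp
  [93,106): 13 bp
  [106,123): 17 bp
  [123,144): 21 bp
  [144,155): 11 bp
  [155,167): 12 bp
  [167,174): 7 bp
  [174,182): 8 bp
  [182,191): 9 bp
  [191,205): 14 bp

[2,5,6,6,7,7,8,9,10,11,11,12,13,14,14,16,16,17,21]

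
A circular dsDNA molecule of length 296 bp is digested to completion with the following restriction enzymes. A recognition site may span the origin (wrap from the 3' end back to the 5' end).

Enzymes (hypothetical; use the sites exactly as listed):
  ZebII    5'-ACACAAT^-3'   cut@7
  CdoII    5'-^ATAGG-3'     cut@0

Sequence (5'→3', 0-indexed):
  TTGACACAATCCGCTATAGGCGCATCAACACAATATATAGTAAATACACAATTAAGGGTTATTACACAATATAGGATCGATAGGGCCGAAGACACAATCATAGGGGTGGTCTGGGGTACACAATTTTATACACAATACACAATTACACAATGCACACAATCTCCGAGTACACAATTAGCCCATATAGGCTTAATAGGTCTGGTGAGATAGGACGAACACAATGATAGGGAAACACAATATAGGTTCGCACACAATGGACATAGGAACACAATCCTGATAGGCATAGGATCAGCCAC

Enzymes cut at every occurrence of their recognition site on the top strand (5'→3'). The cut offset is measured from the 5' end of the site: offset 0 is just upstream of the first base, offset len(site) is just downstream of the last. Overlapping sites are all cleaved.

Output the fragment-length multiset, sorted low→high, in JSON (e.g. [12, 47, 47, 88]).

Per-enzyme occurrences:
  ZebII (ACACAAT, off=7): starts [3, 27, 45, 63, 91, 117, 129, 136, 144, 153, 168, 215, 231, 248, 265] → cuts [10, 34, 52, 70, 98, 124, 136, 143, 151, 160, 175, 222, 238, 255, 272]
  CdoII (ATAGG, off=0): starts [15, 70, 79, 99, 183, 192, 206, 223, 238, 259, 276, 282] → cuts [15, 70, 79, 99, 183, 192, 206, 223, 238, 259, 276, 282]

Pooled cuts: [10, 15, 34, 52, 70, 79, 98, 99, 124, 136, 143, 151, 160, 175, 183, 192, 206, 222, 223, 238, 255, 259, 272, 276, 282]

Fragments:
  10→15: 5 bp
  15→34: 19 bp
  34→52: 18 bp
  52→70: 18 bp
  70→79: 9 bp
  79→98: 19 bp
  98→99: 1 bp
  99→124: 25 bp
  124→136: 12 bp
  136→143: 7 bp
  143→151: 8 bp
  151→160: 9 bp
  160→175: 15 bp
  175→183: 8 bp
  183→192: 9 bp
  192→206: 14 bp
  206→222: 16 bp
  222→223: 1 bp
  223→238: 15 bp
  238→255: 17 bp
  255→259: 4 bp
  259→272: 13 bp
  272→276: 4 bp
  276→282: 6 bp
  282→10 (wrap): 296-282+10 = 24 bp

[1,1,4,4,5,6,7,8,8,9,9,9,12,13,14,15,15,16,17,18,18,19,19,24,25]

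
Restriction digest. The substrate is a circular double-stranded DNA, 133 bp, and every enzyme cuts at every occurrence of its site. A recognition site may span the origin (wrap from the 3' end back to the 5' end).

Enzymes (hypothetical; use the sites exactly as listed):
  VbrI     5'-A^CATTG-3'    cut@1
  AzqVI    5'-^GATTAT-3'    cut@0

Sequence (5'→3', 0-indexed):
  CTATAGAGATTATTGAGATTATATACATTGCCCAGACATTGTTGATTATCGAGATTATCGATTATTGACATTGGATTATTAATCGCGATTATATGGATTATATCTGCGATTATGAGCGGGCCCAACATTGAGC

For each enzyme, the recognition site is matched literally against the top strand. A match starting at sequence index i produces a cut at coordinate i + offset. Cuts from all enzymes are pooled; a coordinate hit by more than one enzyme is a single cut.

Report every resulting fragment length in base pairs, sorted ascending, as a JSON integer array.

[5,7,7,9,9,9,9,9,11,12,13,15,18]

Scan for sites:
  VbrI ACATTG/1: at [24, 35, 67, 124] ⇒ [25, 36, 68, 125]
  AzqVI GATTAT/0: at [7, 16, 43, 52, 59, 73, 86, 95, 107] ⇒ [7, 16, 43, 52, 59, 73, 86, 95, 107]

Pooled cuts: [7, 16, 25, 36, 43, 52, 59, 68, 73, 86, 95, 107, 125]

Fragment lengths:
  7→16: 9 bp
  16→25: 9 bp
  25→36: 11 bp
  36→43: 7 bp
  43→52: 9 bp
  52→59: 7 bp
  59→68: 9 bp
  68→73: 5 bp
  73→86: 13 bp
  86→95: 9 bp
  95→107: 12 bp
  107→125: 18 bp
  125→7 (wrap): 133-125+7 = 15 bp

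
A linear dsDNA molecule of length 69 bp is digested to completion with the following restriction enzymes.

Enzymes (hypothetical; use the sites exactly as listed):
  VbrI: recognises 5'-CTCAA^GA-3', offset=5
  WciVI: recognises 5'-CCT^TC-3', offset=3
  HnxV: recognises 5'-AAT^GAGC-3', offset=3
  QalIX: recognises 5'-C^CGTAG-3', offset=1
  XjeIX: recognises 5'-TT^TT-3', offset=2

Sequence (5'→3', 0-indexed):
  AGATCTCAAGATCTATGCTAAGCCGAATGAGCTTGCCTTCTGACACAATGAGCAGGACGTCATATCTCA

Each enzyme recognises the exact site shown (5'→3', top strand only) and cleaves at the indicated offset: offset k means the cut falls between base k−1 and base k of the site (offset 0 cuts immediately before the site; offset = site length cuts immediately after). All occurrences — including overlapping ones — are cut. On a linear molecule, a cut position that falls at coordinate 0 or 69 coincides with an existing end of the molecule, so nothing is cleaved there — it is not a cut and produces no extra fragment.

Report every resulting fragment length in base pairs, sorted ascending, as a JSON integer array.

Site scan:
  VbrI CTCAAGA/5: at [4] ⇒ [9]
  WciVI CCTTC/3: at [35] ⇒ [38]
  HnxV AATGAGC/3: at [25, 46] ⇒ [28, 49]
  QalIX (CCGTAG, off=1): no sites
  XjeIX (TTTT, off=2): no sites

Pooled cuts: [9, 28, 38, 49]

Fragments:
  [0,9): 9 bp
  [9,28): 19 bp
  [28,38): 10 bp
  [38,49): 11 bp
  [49,69): 20 bp

[9,10,11,19,20]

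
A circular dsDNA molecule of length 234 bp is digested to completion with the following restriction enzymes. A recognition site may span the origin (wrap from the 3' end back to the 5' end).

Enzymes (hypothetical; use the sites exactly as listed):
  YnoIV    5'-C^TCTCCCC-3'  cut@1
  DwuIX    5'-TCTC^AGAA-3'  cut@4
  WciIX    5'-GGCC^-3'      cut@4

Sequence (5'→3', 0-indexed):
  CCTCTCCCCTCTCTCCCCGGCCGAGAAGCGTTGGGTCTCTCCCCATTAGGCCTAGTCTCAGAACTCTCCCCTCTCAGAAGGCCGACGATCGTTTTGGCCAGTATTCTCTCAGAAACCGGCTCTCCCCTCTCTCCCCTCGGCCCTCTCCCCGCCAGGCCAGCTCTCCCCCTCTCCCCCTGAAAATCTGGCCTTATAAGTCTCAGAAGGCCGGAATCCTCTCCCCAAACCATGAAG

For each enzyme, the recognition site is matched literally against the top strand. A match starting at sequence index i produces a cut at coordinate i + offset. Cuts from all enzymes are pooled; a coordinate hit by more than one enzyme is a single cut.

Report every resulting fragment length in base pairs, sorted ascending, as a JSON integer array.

Scan for sites:
  YnoIV CTCTCCCC/1: at [1, 10, 36, 63, 119, 128, 142, 160, 168, 215] ⇒ [2, 11, 37, 64, 120, 129, 143, 161, 169, 216]
  DwuIX TCTCAGAA/4: at [55, 71, 106, 197] ⇒ [59, 75, 110, 201]
  WciIX GGCC/4: at [18, 48, 79, 95, 138, 154, 186, 205] ⇒ [22, 52, 83, 99, 142, 158, 190, 209]

All cut coordinates (distinct, sorted): [2, 11, 22, 37, 52, 59, 64, 75, 83, 99, 110, 120, 129, 142, 143, 158, 161, 169, 190, 201, 209, 216]

Fragments:
  2→11: 9 bp
  11→22: 11 bp
  22→37: 15 bp
  37→52: 15 bp
  52→59: 7 bp
  59→64: 5 bp
  64→75: 11 bp
  75→83: 8 bp
  83→99: 16 bp
  99→110: 11 bp
  110→120: 10 bp
  120→129: 9 bp
  129→142: 13 bp
  142→143: 1 bp
  143→158: 15 bp
  158→161: 3 bp
  161→169: 8 bp
  169→190: 21 bp
  190→201: 11 bp
  201→209: 8 bp
  209→216: 7 bp
  216→2 (wrap): 234-216+2 = 20 bp

[1,3,5,7,7,8,8,8,9,9,10,11,11,11,11,13,15,15,15,16,20,21]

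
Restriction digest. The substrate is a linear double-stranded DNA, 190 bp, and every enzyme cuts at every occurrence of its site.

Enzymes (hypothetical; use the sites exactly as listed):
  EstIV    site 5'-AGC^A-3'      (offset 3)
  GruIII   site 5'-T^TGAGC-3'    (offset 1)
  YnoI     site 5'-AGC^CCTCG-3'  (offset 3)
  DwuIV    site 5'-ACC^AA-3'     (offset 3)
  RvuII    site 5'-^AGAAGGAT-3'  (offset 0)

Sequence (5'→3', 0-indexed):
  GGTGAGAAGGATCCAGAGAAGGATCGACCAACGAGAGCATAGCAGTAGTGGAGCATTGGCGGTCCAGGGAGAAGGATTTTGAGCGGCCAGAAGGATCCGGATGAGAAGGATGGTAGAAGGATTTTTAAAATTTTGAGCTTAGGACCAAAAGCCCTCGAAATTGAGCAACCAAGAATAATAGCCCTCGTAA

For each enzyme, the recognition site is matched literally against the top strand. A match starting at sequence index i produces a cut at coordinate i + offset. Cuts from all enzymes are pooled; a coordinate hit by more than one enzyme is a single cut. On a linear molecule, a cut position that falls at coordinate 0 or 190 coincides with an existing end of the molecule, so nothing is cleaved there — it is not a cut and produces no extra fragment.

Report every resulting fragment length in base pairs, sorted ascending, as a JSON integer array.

Site scan:
  EstIV AGCA/3: at [35, 40, 51, 163] ⇒ [38, 43, 54, 166]
  GruIII TTGAGC/1: at [78, 132, 160] ⇒ [79, 133, 161]
  YnoI AGCCCTCG/3: at [149, 179] ⇒ [152, 182]
  DwuIV ACCAA/3: at [26, 143, 167] ⇒ [29, 146, 170]
  RvuII AGAAGGAT/0: at [4, 16, 69, 88, 103, 114] ⇒ [4, 16, 69, 88, 103, 114]

All cut coordinates (distinct, sorted): [4, 16, 29, 38, 43, 54, 69, 79, 88, 103, 114, 133, 146, 152, 161, 166, 170, 182]

Fragment lengths:
  [0,4): 4 bp
  [4,16): 12 bp
  [16,29): 13 bp
  [29,38): 9 bp
  [38,43): 5 bp
  [43,54): 11 bp
  [54,69): 15 bp
  [69,79): 10 bp
  [79,88): 9 bp
  [88,103): 15 bp
  [103,114): 11 bp
  [114,133): 19 bp
  [133,146): 13 bp
  [146,152): 6 bp
  [152,161): 9 bp
  [161,166): 5 bp
  [166,170): 4 bp
  [170,182): 12 bp
  [182,190): 8 bp

[4,4,5,5,6,8,9,9,9,10,11,11,12,12,13,13,15,15,19]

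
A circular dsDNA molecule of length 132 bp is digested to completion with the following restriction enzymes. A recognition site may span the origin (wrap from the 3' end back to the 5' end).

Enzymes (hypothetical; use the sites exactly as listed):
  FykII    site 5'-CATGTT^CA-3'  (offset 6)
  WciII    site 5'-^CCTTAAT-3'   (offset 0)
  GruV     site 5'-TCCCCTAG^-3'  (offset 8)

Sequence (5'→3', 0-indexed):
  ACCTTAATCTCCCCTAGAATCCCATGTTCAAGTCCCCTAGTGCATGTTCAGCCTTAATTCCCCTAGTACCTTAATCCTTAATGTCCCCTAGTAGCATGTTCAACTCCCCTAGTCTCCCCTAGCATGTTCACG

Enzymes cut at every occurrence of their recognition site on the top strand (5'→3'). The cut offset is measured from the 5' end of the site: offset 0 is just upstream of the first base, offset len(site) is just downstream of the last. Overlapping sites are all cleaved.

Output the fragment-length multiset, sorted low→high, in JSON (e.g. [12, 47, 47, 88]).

[2,3,5,6,7,8,9,10,11,12,12,15,16,16]

Scan for sites:
  FykII (CATGTTCA, off=6): starts [22, 42, 94, 122] → cuts [28, 48, 100, 128]
  WciII (CCTTAAT, off=0): starts [1, 51, 68, 75] → cuts [1, 51, 68, 75]
  GruV (TCCCCTAG, off=8): starts [9, 32, 58, 83, 104, 114] → cuts [17, 40, 66, 91, 112, 122]

All cut coordinates (distinct, sorted): [1, 17, 28, 40, 48, 51, 66, 68, 75, 91, 100, 112, 122, 128]

Fragments:
  1→17: 16 bp
  17→28: 11 bp
  28→40: 12 bp
  40→48: 8 bp
  48→51: 3 bp
  51→66: 15 bp
  66→68: 2 bp
  68→75: 7 bp
  75→91: 16 bp
  91→100: 9 bp
  100→112: 12 bp
  112→122: 10 bp
  122→128: 6 bp
  128→1 (wrap): 132-128+1 = 5 bp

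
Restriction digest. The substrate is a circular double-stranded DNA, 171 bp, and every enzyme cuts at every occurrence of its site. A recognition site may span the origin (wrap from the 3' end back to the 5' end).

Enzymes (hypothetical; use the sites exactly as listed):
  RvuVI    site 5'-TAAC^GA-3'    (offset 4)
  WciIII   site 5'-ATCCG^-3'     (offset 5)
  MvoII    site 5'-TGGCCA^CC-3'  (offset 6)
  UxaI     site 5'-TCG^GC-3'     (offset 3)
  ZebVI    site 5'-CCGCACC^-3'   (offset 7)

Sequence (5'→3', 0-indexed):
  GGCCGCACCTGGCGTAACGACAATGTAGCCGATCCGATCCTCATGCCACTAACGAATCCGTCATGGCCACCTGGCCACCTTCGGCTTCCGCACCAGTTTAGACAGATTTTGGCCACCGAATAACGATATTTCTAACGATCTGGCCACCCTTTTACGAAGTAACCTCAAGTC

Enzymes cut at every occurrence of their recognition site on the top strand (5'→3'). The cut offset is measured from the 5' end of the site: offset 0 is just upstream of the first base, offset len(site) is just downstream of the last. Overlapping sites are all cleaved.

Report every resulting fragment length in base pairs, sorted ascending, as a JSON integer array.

[6,7,8,8,9,9,9,10,11,12,17,18,21,26]

Scan for sites:
  RvuVI (TAACGA, off=4): starts [14, 49, 120, 132] → cuts [18, 53, 124, 136]
  WciIII (ATCCG, off=5): starts [31, 55] → cuts [36, 60]
  MvoII (TGGCCACC, off=6): starts [63, 71, 109, 140] → cuts [69, 77, 115, 146]
  UxaI (TCGGC, off=3): starts [80, 169] → cuts [1, 83]
  ZebVI (CCGCACC, off=7): starts [2, 87] → cuts [9, 94]

All cut coordinates (distinct, sorted): [1, 9, 18, 36, 53, 60, 69, 77, 83, 94, 115, 124, 136, 146]

Fragment lengths:
  1→9: 8 bp
  9→18: 9 bp
  18→36: 18 bp
  36→53: 17 bp
  53→60: 7 bp
  60→69: 9 bp
  69→77: 8 bp
  77→83: 6 bp
  83→94: 11 bp
  94→115: 21 bp
  115→124: 9 bp
  124→136: 12 bp
  136→146: 10 bp
  146→1 (wrap): 171-146+1 = 26 bp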